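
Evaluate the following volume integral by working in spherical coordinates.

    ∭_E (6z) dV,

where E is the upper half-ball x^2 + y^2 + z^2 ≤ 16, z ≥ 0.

In spherical coordinates, x = ρ sin(φ) cos(θ), y = ρ sin(φ) sin(θ), z = ρ cos(φ), and dV = ρ^2 sin(φ) dρ dφ dθ.

The integrand becomes 6ρ cos(φ), so

    ∭_E (6z) dV = ∫_{0}^{2π} ∫_{0}^{π/2} ∫_{0}^{4} (6ρ cos(φ)) · ρ^2 sin(φ) dρ dφ dθ.

Inner (ρ): 192sin(2φ).
Middle (φ): 192.
Outer (θ): 384π.

Therefore the triple integral equals 384π.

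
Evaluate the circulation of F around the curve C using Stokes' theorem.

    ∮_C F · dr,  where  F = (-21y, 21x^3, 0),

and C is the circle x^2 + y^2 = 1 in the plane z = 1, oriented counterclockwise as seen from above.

Let S be the flat disk x^2 + y^2 ≤ 1 in the plane z = 1, with upward unit normal n̂ = ẑ. By Stokes' theorem,

    ∮_C F · dr = ∬_S (∇ × F) · n̂ dS = ∬_D (curl F)_z dA,

where D is the disk x^2 + y^2 ≤ 1.

Compute the curl of F = (-21y, 21x^3, 0):
    (∇ × F)_x = ∂F_z/∂y - ∂F_y/∂z = 0,
    (∇ × F)_y = ∂F_x/∂z - ∂F_z/∂x = 0,
    (∇ × F)_z = ∂F_y/∂x - ∂F_x/∂y = 63x^2 + 21.

On z = 1, (curl F)_z = 63x^2 + 21.

Convert to polar (x = r cos θ, y = r sin θ, dA = r dr dθ); the integrand becomes 63r^2cos(θ)^2 + 21, so

    ∬_D (curl F)_z dA = ∫_0^{2π} ∫_0^{1} (63r^2cos(θ)^2 + 21) · r dr dθ.

Inner (r from 0 to 1): 63cos(θ)^2/4 + 21/2.
Outer (θ from 0 to 2π): 147π/4.

Therefore ∮_C F · dr = 147π/4.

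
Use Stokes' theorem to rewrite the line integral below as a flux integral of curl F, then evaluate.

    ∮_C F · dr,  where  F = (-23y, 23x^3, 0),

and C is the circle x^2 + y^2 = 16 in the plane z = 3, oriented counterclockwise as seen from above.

Let S be the flat disk x^2 + y^2 ≤ 16 in the plane z = 3, with upward unit normal n̂ = ẑ. By Stokes' theorem,

    ∮_C F · dr = ∬_S (∇ × F) · n̂ dS = ∬_D (curl F)_z dA,

where D is the disk x^2 + y^2 ≤ 16.

Compute the curl of F = (-23y, 23x^3, 0):
    (∇ × F)_x = ∂F_z/∂y - ∂F_y/∂z = 0,
    (∇ × F)_y = ∂F_x/∂z - ∂F_z/∂x = 0,
    (∇ × F)_z = ∂F_y/∂x - ∂F_x/∂y = 69x^2 + 23.

On z = 3, (curl F)_z = 69x^2 + 23.

Convert to polar (x = r cos θ, y = r sin θ, dA = r dr dθ); the integrand becomes 69r^2cos(θ)^2 + 23, so

    ∬_D (curl F)_z dA = ∫_0^{2π} ∫_0^{4} (69r^2cos(θ)^2 + 23) · r dr dθ.

Inner (r from 0 to 4): 4416cos(θ)^2 + 184.
Outer (θ from 0 to 2π): 4784π.

Therefore ∮_C F · dr = 4784π.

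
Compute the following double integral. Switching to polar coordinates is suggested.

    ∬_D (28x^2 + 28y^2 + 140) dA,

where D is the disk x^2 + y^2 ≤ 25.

The region D is 0 ≤ r ≤ 5, 0 ≤ θ ≤ 2π in polar coordinates, where x = r cos(θ), y = r sin(θ), and dA = r dr dθ.

Under the substitution, the integrand becomes 28r^2 + 140, so

    ∬_D (28x^2 + 28y^2 + 140) dA = ∫_{0}^{2π} ∫_{0}^{5} (28r^2 + 140) · r dr dθ.

Inner integral (in r): ∫_{0}^{5} (28r^2 + 140) · r dr = 6125.

Outer integral (in θ): ∫_{0}^{2π} (6125) dθ = 12250π.

Therefore ∬_D (28x^2 + 28y^2 + 140) dA = 12250π.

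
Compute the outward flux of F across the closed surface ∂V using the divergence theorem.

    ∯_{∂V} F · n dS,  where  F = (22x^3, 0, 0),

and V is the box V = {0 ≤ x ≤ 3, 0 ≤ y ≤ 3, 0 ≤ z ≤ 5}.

By the divergence theorem,

    ∯_{∂V} F · n dS = ∭_V (∇ · F) dV.

Compute the divergence:
    ∇ · F = ∂F_x/∂x + ∂F_y/∂y + ∂F_z/∂z = 66x^2 + 0 + 0 = 66x^2.

V is a rectangular box, so dV = dx dy dz with 0 ≤ x ≤ 3, 0 ≤ y ≤ 3, 0 ≤ z ≤ 5.

Integrate (66x^2) over V as an iterated integral:

    ∭_V (∇·F) dV = ∫_0^{3} ∫_0^{3} ∫_0^{5} (66x^2) dz dy dx.

Inner (z from 0 to 5): 330x^2.
Middle (y from 0 to 3): 990x^2.
Outer (x from 0 to 3): 8910.

Therefore ∯_{∂V} F · n dS = 8910.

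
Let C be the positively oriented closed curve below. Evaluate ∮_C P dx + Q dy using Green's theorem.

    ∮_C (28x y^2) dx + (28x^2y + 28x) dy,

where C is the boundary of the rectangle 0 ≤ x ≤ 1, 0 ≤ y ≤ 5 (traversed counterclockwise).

Green's theorem converts the closed line integral into a double integral over the enclosed region D:

    ∮_C P dx + Q dy = ∬_D (∂Q/∂x - ∂P/∂y) dA.

Here P = 28x y^2, Q = 28x^2y + 28x, so

    ∂Q/∂x = 56x y + 28,    ∂P/∂y = 56x y,
    ∂Q/∂x - ∂P/∂y = 28.

D is the region 0 ≤ x ≤ 1, 0 ≤ y ≤ 5. Evaluating the double integral:

    ∬_D (28) dA = ∫_0^{1} ∫_0^{5} (28) dy dx.

Inner (y from 0 to 5): 140.
Outer (x from 0 to 1): 140.

Therefore ∮_C P dx + Q dy = 140.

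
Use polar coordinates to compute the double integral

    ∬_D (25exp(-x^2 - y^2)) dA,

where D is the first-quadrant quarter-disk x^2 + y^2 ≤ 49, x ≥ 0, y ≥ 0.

The region D is 0 ≤ r ≤ 7, 0 ≤ θ ≤ π/2 in polar coordinates, where x = r cos(θ), y = r sin(θ), and dA = r dr dθ.

Under the substitution, the integrand becomes 25exp(-r^2), so

    ∬_D (25exp(-x^2 - y^2)) dA = ∫_{0}^{π/2} ∫_{0}^{7} (25exp(-r^2)) · r dr dθ.

Inner integral (in r): ∫_{0}^{7} (25exp(-r^2)) · r dr = 25/2 - 25exp(-49)/2.

Outer integral (in θ): ∫_{0}^{π/2} (25/2 - 25exp(-49)/2) dθ = -25π (1 - exp(49))exp(-49)/4.

Therefore ∬_D (25exp(-x^2 - y^2)) dA = -25π (1 - exp(49))exp(-49)/4.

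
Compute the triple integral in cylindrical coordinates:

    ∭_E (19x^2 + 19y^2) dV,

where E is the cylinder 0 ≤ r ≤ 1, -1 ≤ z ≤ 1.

In cylindrical coordinates, x = r cos(θ), y = r sin(θ), z = z, and dV = r dr dθ dz.

The integrand becomes 19r^2, so

    ∭_E (19x^2 + 19y^2) dV = ∫_{0}^{2π} ∫_{0}^{1} ∫_{-1}^{1} (19r^2) · r dz dr dθ.

Inner (z): 38r^3.
Middle (r from 0 to 1): 19/2.
Outer (θ): 19π.

Therefore the triple integral equals 19π.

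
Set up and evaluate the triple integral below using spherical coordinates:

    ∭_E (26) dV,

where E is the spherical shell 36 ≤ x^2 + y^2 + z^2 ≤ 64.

In spherical coordinates, x = ρ sin(φ) cos(θ), y = ρ sin(φ) sin(θ), z = ρ cos(φ), and dV = ρ^2 sin(φ) dρ dφ dθ.

The integrand becomes 26, so

    ∭_E (26) dV = ∫_{0}^{2π} ∫_{0}^{π} ∫_{6}^{8} (26) · ρ^2 sin(φ) dρ dφ dθ.

Inner (ρ): 7696sin(φ)/3.
Middle (φ): 15392/3.
Outer (θ): 30784π/3.

Therefore the triple integral equals 30784π/3.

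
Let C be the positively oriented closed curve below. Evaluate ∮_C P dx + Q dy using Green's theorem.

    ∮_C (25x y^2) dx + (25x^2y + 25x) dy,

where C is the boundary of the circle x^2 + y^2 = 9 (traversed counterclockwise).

Green's theorem converts the closed line integral into a double integral over the enclosed region D:

    ∮_C P dx + Q dy = ∬_D (∂Q/∂x - ∂P/∂y) dA.

Here P = 25x y^2, Q = 25x^2y + 25x, so

    ∂Q/∂x = 50x y + 25,    ∂P/∂y = 50x y,
    ∂Q/∂x - ∂P/∂y = 25.

D is the region x^2 + y^2 ≤ 9. Evaluating the double integral:

In polar coordinates (x = r cos θ, y = r sin θ, dA = r dr dθ) the integrand becomes 25, so

    ∬_D (25) dA = ∫_0^{2π} ∫_0^{3} (25) · r dr dθ.

Inner (r from 0 to 3): 225/2.
Outer (θ from 0 to 2π): 225π.

Therefore ∮_C P dx + Q dy = 225π.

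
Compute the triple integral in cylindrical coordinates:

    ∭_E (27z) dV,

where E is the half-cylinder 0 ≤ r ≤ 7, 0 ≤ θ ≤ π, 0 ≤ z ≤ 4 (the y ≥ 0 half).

In cylindrical coordinates, x = r cos(θ), y = r sin(θ), z = z, and dV = r dr dθ dz.

The integrand becomes 27z, so

    ∭_E (27z) dV = ∫_{0}^{π} ∫_{0}^{7} ∫_{0}^{4} (27z) · r dz dr dθ.

Inner (z): 216r.
Middle (r from 0 to 7): 5292.
Outer (θ): 5292π.

Therefore the triple integral equals 5292π.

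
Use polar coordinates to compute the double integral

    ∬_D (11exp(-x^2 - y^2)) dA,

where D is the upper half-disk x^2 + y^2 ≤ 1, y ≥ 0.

The region D is 0 ≤ r ≤ 1, 0 ≤ θ ≤ π in polar coordinates, where x = r cos(θ), y = r sin(θ), and dA = r dr dθ.

Under the substitution, the integrand becomes 11exp(-r^2), so

    ∬_D (11exp(-x^2 - y^2)) dA = ∫_{0}^{π} ∫_{0}^{1} (11exp(-r^2)) · r dr dθ.

Inner integral (in r): ∫_{0}^{1} (11exp(-r^2)) · r dr = 11/2 - 11exp(-1)/2.

Outer integral (in θ): ∫_{0}^{π} (11/2 - 11exp(-1)/2) dθ = -11π (1 - e)exp(-1)/2.

Therefore ∬_D (11exp(-x^2 - y^2)) dA = -11π (1 - e)exp(-1)/2.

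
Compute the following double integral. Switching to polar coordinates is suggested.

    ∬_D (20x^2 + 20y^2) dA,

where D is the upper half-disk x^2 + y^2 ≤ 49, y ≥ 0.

The region D is 0 ≤ r ≤ 7, 0 ≤ θ ≤ π in polar coordinates, where x = r cos(θ), y = r sin(θ), and dA = r dr dθ.

Under the substitution, the integrand becomes 20r^2, so

    ∬_D (20x^2 + 20y^2) dA = ∫_{0}^{π} ∫_{0}^{7} (20r^2) · r dr dθ.

Inner integral (in r): ∫_{0}^{7} (20r^2) · r dr = 12005.

Outer integral (in θ): ∫_{0}^{π} (12005) dθ = 12005π.

Therefore ∬_D (20x^2 + 20y^2) dA = 12005π.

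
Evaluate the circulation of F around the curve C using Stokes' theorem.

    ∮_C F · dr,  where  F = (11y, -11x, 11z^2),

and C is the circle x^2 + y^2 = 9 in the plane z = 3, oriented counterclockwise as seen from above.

Let S be the flat disk x^2 + y^2 ≤ 9 in the plane z = 3, with upward unit normal n̂ = ẑ. By Stokes' theorem,

    ∮_C F · dr = ∬_S (∇ × F) · n̂ dS = ∬_D (curl F)_z dA,

where D is the disk x^2 + y^2 ≤ 9.

Compute the curl of F = (11y, -11x, 11z^2):
    (∇ × F)_x = ∂F_z/∂y - ∂F_y/∂z = 0,
    (∇ × F)_y = ∂F_x/∂z - ∂F_z/∂x = 0,
    (∇ × F)_z = ∂F_y/∂x - ∂F_x/∂y = -22.

On z = 3, (curl F)_z = -22.

Convert to polar (x = r cos θ, y = r sin θ, dA = r dr dθ); the integrand becomes -22, so

    ∬_D (curl F)_z dA = ∫_0^{2π} ∫_0^{3} (-22) · r dr dθ.

Inner (r from 0 to 3): -99.
Outer (θ from 0 to 2π): -198π.

Therefore ∮_C F · dr = -198π.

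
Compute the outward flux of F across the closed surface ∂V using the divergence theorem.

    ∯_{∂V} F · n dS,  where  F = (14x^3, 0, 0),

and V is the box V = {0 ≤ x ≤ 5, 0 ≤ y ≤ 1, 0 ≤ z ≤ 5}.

By the divergence theorem,

    ∯_{∂V} F · n dS = ∭_V (∇ · F) dV.

Compute the divergence:
    ∇ · F = ∂F_x/∂x + ∂F_y/∂y + ∂F_z/∂z = 42x^2 + 0 + 0 = 42x^2.

V is a rectangular box, so dV = dx dy dz with 0 ≤ x ≤ 5, 0 ≤ y ≤ 1, 0 ≤ z ≤ 5.

Integrate (42x^2) over V as an iterated integral:

    ∭_V (∇·F) dV = ∫_0^{5} ∫_0^{1} ∫_0^{5} (42x^2) dz dy dx.

Inner (z from 0 to 5): 210x^2.
Middle (y from 0 to 1): 210x^2.
Outer (x from 0 to 5): 8750.

Therefore ∯_{∂V} F · n dS = 8750.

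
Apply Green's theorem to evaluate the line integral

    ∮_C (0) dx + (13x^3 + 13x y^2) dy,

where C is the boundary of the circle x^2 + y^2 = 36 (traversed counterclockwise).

Green's theorem converts the closed line integral into a double integral over the enclosed region D:

    ∮_C P dx + Q dy = ∬_D (∂Q/∂x - ∂P/∂y) dA.

Here P = 0, Q = 13x^3 + 13x y^2, so

    ∂Q/∂x = 39x^2 + 13y^2,    ∂P/∂y = 0,
    ∂Q/∂x - ∂P/∂y = 39x^2 + 13y^2.

D is the region x^2 + y^2 ≤ 36. Evaluating the double integral:

In polar coordinates (x = r cos θ, y = r sin θ, dA = r dr dθ) the integrand becomes 13r^2(cos(2θ) + 2), so

    ∬_D (39x^2 + 13y^2) dA = ∫_0^{2π} ∫_0^{6} (13r^2(cos(2θ) + 2)) · r dr dθ.

Inner (r from 0 to 6): 4212cos(2θ) + 8424.
Outer (θ from 0 to 2π): 16848π.

Therefore ∮_C P dx + Q dy = 16848π.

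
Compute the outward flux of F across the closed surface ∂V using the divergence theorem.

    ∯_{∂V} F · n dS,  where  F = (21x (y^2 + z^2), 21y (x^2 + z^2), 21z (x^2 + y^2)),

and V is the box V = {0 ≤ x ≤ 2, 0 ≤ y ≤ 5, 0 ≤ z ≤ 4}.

By the divergence theorem,

    ∯_{∂V} F · n dS = ∭_V (∇ · F) dV.

Compute the divergence:
    ∇ · F = ∂F_x/∂x + ∂F_y/∂y + ∂F_z/∂z = 21y^2 + 21z^2 + 21x^2 + 21z^2 + 21x^2 + 21y^2 = 42x^2 + 42y^2 + 42z^2.

V is a rectangular box, so dV = dx dy dz with 0 ≤ x ≤ 2, 0 ≤ y ≤ 5, 0 ≤ z ≤ 4.

Integrate (42x^2 + 42y^2 + 42z^2) over V as an iterated integral:

    ∭_V (∇·F) dV = ∫_0^{2} ∫_0^{5} ∫_0^{4} (42x^2 + 42y^2 + 42z^2) dz dy dx.

Inner (z from 0 to 4): 168x^2 + 168y^2 + 896.
Middle (y from 0 to 5): 840x^2 + 11480.
Outer (x from 0 to 2): 25200.

Therefore ∯_{∂V} F · n dS = 25200.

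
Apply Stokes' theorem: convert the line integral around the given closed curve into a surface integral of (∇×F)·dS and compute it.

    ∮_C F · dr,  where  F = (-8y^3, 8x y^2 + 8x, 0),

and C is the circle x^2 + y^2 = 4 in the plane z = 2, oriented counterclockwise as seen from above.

Let S be the flat disk x^2 + y^2 ≤ 4 in the plane z = 2, with upward unit normal n̂ = ẑ. By Stokes' theorem,

    ∮_C F · dr = ∬_S (∇ × F) · n̂ dS = ∬_D (curl F)_z dA,

where D is the disk x^2 + y^2 ≤ 4.

Compute the curl of F = (-8y^3, 8x y^2 + 8x, 0):
    (∇ × F)_x = ∂F_z/∂y - ∂F_y/∂z = 0,
    (∇ × F)_y = ∂F_x/∂z - ∂F_z/∂x = 0,
    (∇ × F)_z = ∂F_y/∂x - ∂F_x/∂y = 32y^2 + 8.

On z = 2, (curl F)_z = 32y^2 + 8.

Convert to polar (x = r cos θ, y = r sin θ, dA = r dr dθ); the integrand becomes 32r^2sin(θ)^2 + 8, so

    ∬_D (curl F)_z dA = ∫_0^{2π} ∫_0^{2} (32r^2sin(θ)^2 + 8) · r dr dθ.

Inner (r from 0 to 2): 128sin(θ)^2 + 16.
Outer (θ from 0 to 2π): 160π.

Therefore ∮_C F · dr = 160π.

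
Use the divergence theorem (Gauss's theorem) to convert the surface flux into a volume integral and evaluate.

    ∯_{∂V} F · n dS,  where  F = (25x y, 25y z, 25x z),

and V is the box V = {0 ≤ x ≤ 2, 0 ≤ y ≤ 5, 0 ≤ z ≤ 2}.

By the divergence theorem,

    ∯_{∂V} F · n dS = ∭_V (∇ · F) dV.

Compute the divergence:
    ∇ · F = ∂F_x/∂x + ∂F_y/∂y + ∂F_z/∂z = 25y + 25z + 25x = 25x + 25y + 25z.

V is a rectangular box, so dV = dx dy dz with 0 ≤ x ≤ 2, 0 ≤ y ≤ 5, 0 ≤ z ≤ 2.

Integrate (25x + 25y + 25z) over V as an iterated integral:

    ∭_V (∇·F) dV = ∫_0^{2} ∫_0^{5} ∫_0^{2} (25x + 25y + 25z) dz dy dx.

Inner (z from 0 to 2): 50x + 50y + 50.
Middle (y from 0 to 5): 250x + 875.
Outer (x from 0 to 2): 2250.

Therefore ∯_{∂V} F · n dS = 2250.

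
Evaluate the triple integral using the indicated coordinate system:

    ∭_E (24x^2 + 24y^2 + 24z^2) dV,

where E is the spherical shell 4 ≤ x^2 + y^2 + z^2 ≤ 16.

In spherical coordinates, x = ρ sin(φ) cos(θ), y = ρ sin(φ) sin(θ), z = ρ cos(φ), and dV = ρ^2 sin(φ) dρ dφ dθ.

The integrand becomes 24ρ^2, so

    ∭_E (24x^2 + 24y^2 + 24z^2) dV = ∫_{0}^{2π} ∫_{0}^{π} ∫_{2}^{4} (24ρ^2) · ρ^2 sin(φ) dρ dφ dθ.

Inner (ρ): 23808sin(φ)/5.
Middle (φ): 47616/5.
Outer (θ): 95232π/5.

Therefore the triple integral equals 95232π/5.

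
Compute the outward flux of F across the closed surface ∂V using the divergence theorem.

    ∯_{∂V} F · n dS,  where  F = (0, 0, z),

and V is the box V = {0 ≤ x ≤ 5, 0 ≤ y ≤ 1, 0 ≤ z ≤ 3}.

By the divergence theorem,

    ∯_{∂V} F · n dS = ∭_V (∇ · F) dV.

Compute the divergence:
    ∇ · F = ∂F_x/∂x + ∂F_y/∂y + ∂F_z/∂z = 0 + 0 + 1 = 1.

V is a rectangular box, so dV = dx dy dz with 0 ≤ x ≤ 5, 0 ≤ y ≤ 1, 0 ≤ z ≤ 3.

Integrate (1) over V as an iterated integral:

    ∭_V (∇·F) dV = ∫_0^{5} ∫_0^{1} ∫_0^{3} (1) dz dy dx.

Inner (z from 0 to 3): 3.
Middle (y from 0 to 1): 3.
Outer (x from 0 to 5): 15.

Therefore ∯_{∂V} F · n dS = 15.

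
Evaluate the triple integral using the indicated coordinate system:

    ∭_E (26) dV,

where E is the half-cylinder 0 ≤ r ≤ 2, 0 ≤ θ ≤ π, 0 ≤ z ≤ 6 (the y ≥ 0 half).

In cylindrical coordinates, x = r cos(θ), y = r sin(θ), z = z, and dV = r dr dθ dz.

The integrand becomes 26, so

    ∭_E (26) dV = ∫_{0}^{π} ∫_{0}^{2} ∫_{0}^{6} (26) · r dz dr dθ.

Inner (z): 156r.
Middle (r from 0 to 2): 312.
Outer (θ): 312π.

Therefore the triple integral equals 312π.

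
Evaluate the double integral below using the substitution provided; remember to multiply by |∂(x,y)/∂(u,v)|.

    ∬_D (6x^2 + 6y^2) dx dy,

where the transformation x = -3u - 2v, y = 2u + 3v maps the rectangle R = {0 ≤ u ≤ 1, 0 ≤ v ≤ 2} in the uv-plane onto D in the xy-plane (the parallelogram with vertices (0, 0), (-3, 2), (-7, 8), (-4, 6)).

Compute the Jacobian determinant of (x, y) with respect to (u, v):

    ∂(x,y)/∂(u,v) = | -3  -2 | = (-3)(3) - (-2)(2) = -5.
                   | 2  3 |

Its absolute value is |J| = 5 (the area scaling factor).

Substituting x = -3u - 2v, y = 2u + 3v into the integrand,

    6x^2 + 6y^2 → 78u^2 + 144u v + 78v^2,

so the integral becomes

    ∬_R (78u^2 + 144u v + 78v^2) · |J| du dv = ∫_0^1 ∫_0^2 (390u^2 + 720u v + 390v^2) dv du.

Inner (v): 780u^2 + 1440u + 1040.
Outer (u): 2020.

Therefore ∬_D (6x^2 + 6y^2) dx dy = 2020.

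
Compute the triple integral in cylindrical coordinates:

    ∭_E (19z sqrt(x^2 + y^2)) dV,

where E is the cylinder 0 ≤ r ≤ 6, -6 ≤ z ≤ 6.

In cylindrical coordinates, x = r cos(θ), y = r sin(θ), z = z, and dV = r dr dθ dz.

The integrand becomes 19r z, so

    ∭_E (19z sqrt(x^2 + y^2)) dV = ∫_{0}^{2π} ∫_{0}^{6} ∫_{-6}^{6} (19r z) · r dz dr dθ.

Inner (z): 0.
Middle (r from 0 to 6): 0.
Outer (θ): 0.

Therefore the triple integral equals 0.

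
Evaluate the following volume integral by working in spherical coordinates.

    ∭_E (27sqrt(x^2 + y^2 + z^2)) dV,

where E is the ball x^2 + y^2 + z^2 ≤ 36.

In spherical coordinates, x = ρ sin(φ) cos(θ), y = ρ sin(φ) sin(θ), z = ρ cos(φ), and dV = ρ^2 sin(φ) dρ dφ dθ.

The integrand becomes 27ρ, so

    ∭_E (27sqrt(x^2 + y^2 + z^2)) dV = ∫_{0}^{2π} ∫_{0}^{π} ∫_{0}^{6} (27ρ) · ρ^2 sin(φ) dρ dφ dθ.

Inner (ρ): 8748sin(φ).
Middle (φ): 17496.
Outer (θ): 34992π.

Therefore the triple integral equals 34992π.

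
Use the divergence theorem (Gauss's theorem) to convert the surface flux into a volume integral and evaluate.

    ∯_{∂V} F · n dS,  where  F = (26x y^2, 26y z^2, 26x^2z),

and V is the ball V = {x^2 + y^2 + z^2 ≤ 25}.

By the divergence theorem,

    ∯_{∂V} F · n dS = ∭_V (∇ · F) dV.

Compute the divergence:
    ∇ · F = ∂F_x/∂x + ∂F_y/∂y + ∂F_z/∂z = 26y^2 + 26z^2 + 26x^2 = 26x^2 + 26y^2 + 26z^2.

In spherical coordinates, x = ρ sin(φ) cos(θ), y = ρ sin(φ) sin(θ), z = ρ cos(φ), dV = ρ^2 sin(φ) dρ dφ dθ, with 0 ≤ ρ ≤ 5, 0 ≤ φ ≤ π, 0 ≤ θ ≤ 2π.

The integrand, after substitution and multiplying by the volume element, becomes (26ρ^2) · ρ^2 sin(φ), so

    ∭_V (∇·F) dV = ∫_0^{2π} ∫_0^{π} ∫_0^{5} (26ρ^2) · ρ^2 sin(φ) dρ dφ dθ.

Inner (ρ from 0 to 5): 16250sin(φ).
Middle (φ from 0 to π): 32500.
Outer (θ from 0 to 2π): 65000π.

Therefore ∯_{∂V} F · n dS = 65000π.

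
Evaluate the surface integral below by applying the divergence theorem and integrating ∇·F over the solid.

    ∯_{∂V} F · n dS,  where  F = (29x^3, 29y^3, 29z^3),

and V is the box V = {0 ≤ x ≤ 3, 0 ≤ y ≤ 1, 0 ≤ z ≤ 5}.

By the divergence theorem,

    ∯_{∂V} F · n dS = ∭_V (∇ · F) dV.

Compute the divergence:
    ∇ · F = ∂F_x/∂x + ∂F_y/∂y + ∂F_z/∂z = 87x^2 + 87y^2 + 87z^2.

V is a rectangular box, so dV = dx dy dz with 0 ≤ x ≤ 3, 0 ≤ y ≤ 1, 0 ≤ z ≤ 5.

Integrate (87x^2 + 87y^2 + 87z^2) over V as an iterated integral:

    ∭_V (∇·F) dV = ∫_0^{3} ∫_0^{1} ∫_0^{5} (87x^2 + 87y^2 + 87z^2) dz dy dx.

Inner (z from 0 to 5): 435x^2 + 435y^2 + 3625.
Middle (y from 0 to 1): 435x^2 + 3770.
Outer (x from 0 to 3): 15225.

Therefore ∯_{∂V} F · n dS = 15225.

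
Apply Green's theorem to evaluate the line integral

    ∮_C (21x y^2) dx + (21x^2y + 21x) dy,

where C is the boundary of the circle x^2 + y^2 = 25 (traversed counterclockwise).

Green's theorem converts the closed line integral into a double integral over the enclosed region D:

    ∮_C P dx + Q dy = ∬_D (∂Q/∂x - ∂P/∂y) dA.

Here P = 21x y^2, Q = 21x^2y + 21x, so

    ∂Q/∂x = 42x y + 21,    ∂P/∂y = 42x y,
    ∂Q/∂x - ∂P/∂y = 21.

D is the region x^2 + y^2 ≤ 25. Evaluating the double integral:

In polar coordinates (x = r cos θ, y = r sin θ, dA = r dr dθ) the integrand becomes 21, so

    ∬_D (21) dA = ∫_0^{2π} ∫_0^{5} (21) · r dr dθ.

Inner (r from 0 to 5): 525/2.
Outer (θ from 0 to 2π): 525π.

Therefore ∮_C P dx + Q dy = 525π.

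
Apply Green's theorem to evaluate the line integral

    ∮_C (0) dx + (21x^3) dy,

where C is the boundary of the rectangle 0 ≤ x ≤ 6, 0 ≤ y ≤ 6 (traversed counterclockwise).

Green's theorem converts the closed line integral into a double integral over the enclosed region D:

    ∮_C P dx + Q dy = ∬_D (∂Q/∂x - ∂P/∂y) dA.

Here P = 0, Q = 21x^3, so

    ∂Q/∂x = 63x^2,    ∂P/∂y = 0,
    ∂Q/∂x - ∂P/∂y = 63x^2.

D is the region 0 ≤ x ≤ 6, 0 ≤ y ≤ 6. Evaluating the double integral:

    ∬_D (63x^2) dA = ∫_0^{6} ∫_0^{6} (63x^2) dy dx.

Inner (y from 0 to 6): 378x^2.
Outer (x from 0 to 6): 27216.

Therefore ∮_C P dx + Q dy = 27216.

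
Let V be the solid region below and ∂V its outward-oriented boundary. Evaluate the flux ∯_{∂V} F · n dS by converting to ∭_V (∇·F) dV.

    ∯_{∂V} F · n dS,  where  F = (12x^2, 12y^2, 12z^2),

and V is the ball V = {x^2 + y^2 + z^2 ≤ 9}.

By the divergence theorem,

    ∯_{∂V} F · n dS = ∭_V (∇ · F) dV.

Compute the divergence:
    ∇ · F = ∂F_x/∂x + ∂F_y/∂y + ∂F_z/∂z = 24x + 24y + 24z.

In spherical coordinates, x = ρ sin(φ) cos(θ), y = ρ sin(φ) sin(θ), z = ρ cos(φ), dV = ρ^2 sin(φ) dρ dφ dθ, with 0 ≤ ρ ≤ 3, 0 ≤ φ ≤ π, 0 ≤ θ ≤ 2π.

The integrand, after substitution and multiplying by the volume element, becomes (24ρ (sqrt(2)sin(φ)sin(θ + π/4) + cos(φ))) · ρ^2 sin(φ), so

    ∭_V (∇·F) dV = ∫_0^{2π} ∫_0^{π} ∫_0^{3} (24ρ (sqrt(2)sin(φ)sin(θ + π/4) + cos(φ))) · ρ^2 sin(φ) dρ dφ dθ.

Inner (ρ from 0 to 3): 486(sqrt(2)sin(φ)sin(θ + π/4) + cos(φ))sin(φ).
Middle (φ from 0 to π): 243sqrt(2)π sin(θ + π/4).
Outer (θ from 0 to 2π): 0.

Therefore ∯_{∂V} F · n dS = 0.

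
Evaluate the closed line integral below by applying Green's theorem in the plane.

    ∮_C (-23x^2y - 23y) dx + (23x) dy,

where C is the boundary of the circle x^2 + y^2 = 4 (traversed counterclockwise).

Green's theorem converts the closed line integral into a double integral over the enclosed region D:

    ∮_C P dx + Q dy = ∬_D (∂Q/∂x - ∂P/∂y) dA.

Here P = -23x^2y - 23y, Q = 23x, so

    ∂Q/∂x = 23,    ∂P/∂y = -23x^2 - 23,
    ∂Q/∂x - ∂P/∂y = 23x^2 + 46.

D is the region x^2 + y^2 ≤ 4. Evaluating the double integral:

In polar coordinates (x = r cos θ, y = r sin θ, dA = r dr dθ) the integrand becomes 23r^2cos(θ)^2 + 46, so

    ∬_D (23x^2 + 46) dA = ∫_0^{2π} ∫_0^{2} (23r^2cos(θ)^2 + 46) · r dr dθ.

Inner (r from 0 to 2): 92cos(θ)^2 + 92.
Outer (θ from 0 to 2π): 276π.

Therefore ∮_C P dx + Q dy = 276π.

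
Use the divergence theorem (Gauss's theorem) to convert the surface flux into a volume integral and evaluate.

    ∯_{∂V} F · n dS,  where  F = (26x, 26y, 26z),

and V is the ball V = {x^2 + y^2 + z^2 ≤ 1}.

By the divergence theorem,

    ∯_{∂V} F · n dS = ∭_V (∇ · F) dV.

Compute the divergence:
    ∇ · F = ∂F_x/∂x + ∂F_y/∂y + ∂F_z/∂z = 26 + 26 + 26 = 78.

In spherical coordinates, x = ρ sin(φ) cos(θ), y = ρ sin(φ) sin(θ), z = ρ cos(φ), dV = ρ^2 sin(φ) dρ dφ dθ, with 0 ≤ ρ ≤ 1, 0 ≤ φ ≤ π, 0 ≤ θ ≤ 2π.

The integrand, after substitution and multiplying by the volume element, becomes (78) · ρ^2 sin(φ), so

    ∭_V (∇·F) dV = ∫_0^{2π} ∫_0^{π} ∫_0^{1} (78) · ρ^2 sin(φ) dρ dφ dθ.

Inner (ρ from 0 to 1): 26sin(φ).
Middle (φ from 0 to π): 52.
Outer (θ from 0 to 2π): 104π.

Therefore ∯_{∂V} F · n dS = 104π.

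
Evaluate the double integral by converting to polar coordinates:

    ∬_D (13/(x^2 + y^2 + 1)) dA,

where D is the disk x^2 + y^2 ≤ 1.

The region D is 0 ≤ r ≤ 1, 0 ≤ θ ≤ 2π in polar coordinates, where x = r cos(θ), y = r sin(θ), and dA = r dr dθ.

Under the substitution, the integrand becomes 13/(r^2 + 1), so

    ∬_D (13/(x^2 + y^2 + 1)) dA = ∫_{0}^{2π} ∫_{0}^{1} (13/(r^2 + 1)) · r dr dθ.

Inner integral (in r): ∫_{0}^{1} (13/(r^2 + 1)) · r dr = 13log(2)/2.

Outer integral (in θ): ∫_{0}^{2π} (13log(2)/2) dθ = 13π log(2).

Therefore ∬_D (13/(x^2 + y^2 + 1)) dA = 13π log(2).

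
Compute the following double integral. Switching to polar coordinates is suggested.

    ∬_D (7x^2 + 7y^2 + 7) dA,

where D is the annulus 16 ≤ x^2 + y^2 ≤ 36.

The region D is 4 ≤ r ≤ 6, 0 ≤ θ ≤ 2π in polar coordinates, where x = r cos(θ), y = r sin(θ), and dA = r dr dθ.

Under the substitution, the integrand becomes 7r^2 + 7, so

    ∬_D (7x^2 + 7y^2 + 7) dA = ∫_{0}^{2π} ∫_{4}^{6} (7r^2 + 7) · r dr dθ.

Inner integral (in r): ∫_{4}^{6} (7r^2 + 7) · r dr = 1890.

Outer integral (in θ): ∫_{0}^{2π} (1890) dθ = 3780π.

Therefore ∬_D (7x^2 + 7y^2 + 7) dA = 3780π.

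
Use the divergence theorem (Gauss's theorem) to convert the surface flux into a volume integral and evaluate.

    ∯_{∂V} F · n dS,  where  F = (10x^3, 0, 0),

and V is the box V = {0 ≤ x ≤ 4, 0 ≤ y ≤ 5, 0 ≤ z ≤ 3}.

By the divergence theorem,

    ∯_{∂V} F · n dS = ∭_V (∇ · F) dV.

Compute the divergence:
    ∇ · F = ∂F_x/∂x + ∂F_y/∂y + ∂F_z/∂z = 30x^2 + 0 + 0 = 30x^2.

V is a rectangular box, so dV = dx dy dz with 0 ≤ x ≤ 4, 0 ≤ y ≤ 5, 0 ≤ z ≤ 3.

Integrate (30x^2) over V as an iterated integral:

    ∭_V (∇·F) dV = ∫_0^{4} ∫_0^{5} ∫_0^{3} (30x^2) dz dy dx.

Inner (z from 0 to 3): 90x^2.
Middle (y from 0 to 5): 450x^2.
Outer (x from 0 to 4): 9600.

Therefore ∯_{∂V} F · n dS = 9600.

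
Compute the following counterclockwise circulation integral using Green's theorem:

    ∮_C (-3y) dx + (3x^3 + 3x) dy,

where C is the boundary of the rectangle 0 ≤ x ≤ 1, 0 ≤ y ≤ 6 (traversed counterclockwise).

Green's theorem converts the closed line integral into a double integral over the enclosed region D:

    ∮_C P dx + Q dy = ∬_D (∂Q/∂x - ∂P/∂y) dA.

Here P = -3y, Q = 3x^3 + 3x, so

    ∂Q/∂x = 9x^2 + 3,    ∂P/∂y = -3,
    ∂Q/∂x - ∂P/∂y = 9x^2 + 6.

D is the region 0 ≤ x ≤ 1, 0 ≤ y ≤ 6. Evaluating the double integral:

    ∬_D (9x^2 + 6) dA = ∫_0^{1} ∫_0^{6} (9x^2 + 6) dy dx.

Inner (y from 0 to 6): 54x^2 + 36.
Outer (x from 0 to 1): 54.

Therefore ∮_C P dx + Q dy = 54.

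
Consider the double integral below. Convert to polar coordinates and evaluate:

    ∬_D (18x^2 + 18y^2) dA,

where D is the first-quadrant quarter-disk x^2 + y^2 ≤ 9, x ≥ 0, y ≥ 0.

The region D is 0 ≤ r ≤ 3, 0 ≤ θ ≤ π/2 in polar coordinates, where x = r cos(θ), y = r sin(θ), and dA = r dr dθ.

Under the substitution, the integrand becomes 18r^2, so

    ∬_D (18x^2 + 18y^2) dA = ∫_{0}^{π/2} ∫_{0}^{3} (18r^2) · r dr dθ.

Inner integral (in r): ∫_{0}^{3} (18r^2) · r dr = 729/2.

Outer integral (in θ): ∫_{0}^{π/2} (729/2) dθ = 729π/4.

Therefore ∬_D (18x^2 + 18y^2) dA = 729π/4.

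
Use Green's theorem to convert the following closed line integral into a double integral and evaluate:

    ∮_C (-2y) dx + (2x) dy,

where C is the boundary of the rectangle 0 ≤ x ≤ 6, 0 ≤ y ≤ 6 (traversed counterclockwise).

Green's theorem converts the closed line integral into a double integral over the enclosed region D:

    ∮_C P dx + Q dy = ∬_D (∂Q/∂x - ∂P/∂y) dA.

Here P = -2y, Q = 2x, so

    ∂Q/∂x = 2,    ∂P/∂y = -2,
    ∂Q/∂x - ∂P/∂y = 4.

D is the region 0 ≤ x ≤ 6, 0 ≤ y ≤ 6. Evaluating the double integral:

    ∬_D (4) dA = ∫_0^{6} ∫_0^{6} (4) dy dx.

Inner (y from 0 to 6): 24.
Outer (x from 0 to 6): 144.

Therefore ∮_C P dx + Q dy = 144.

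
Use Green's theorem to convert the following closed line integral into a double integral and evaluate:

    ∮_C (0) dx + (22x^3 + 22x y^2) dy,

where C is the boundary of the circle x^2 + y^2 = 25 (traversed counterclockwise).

Green's theorem converts the closed line integral into a double integral over the enclosed region D:

    ∮_C P dx + Q dy = ∬_D (∂Q/∂x - ∂P/∂y) dA.

Here P = 0, Q = 22x^3 + 22x y^2, so

    ∂Q/∂x = 66x^2 + 22y^2,    ∂P/∂y = 0,
    ∂Q/∂x - ∂P/∂y = 66x^2 + 22y^2.

D is the region x^2 + y^2 ≤ 25. Evaluating the double integral:

In polar coordinates (x = r cos θ, y = r sin θ, dA = r dr dθ) the integrand becomes 22r^2(cos(2θ) + 2), so

    ∬_D (66x^2 + 22y^2) dA = ∫_0^{2π} ∫_0^{5} (22r^2(cos(2θ) + 2)) · r dr dθ.

Inner (r from 0 to 5): 20625/2 - 6875sin(θ)^2.
Outer (θ from 0 to 2π): 13750π.

Therefore ∮_C P dx + Q dy = 13750π.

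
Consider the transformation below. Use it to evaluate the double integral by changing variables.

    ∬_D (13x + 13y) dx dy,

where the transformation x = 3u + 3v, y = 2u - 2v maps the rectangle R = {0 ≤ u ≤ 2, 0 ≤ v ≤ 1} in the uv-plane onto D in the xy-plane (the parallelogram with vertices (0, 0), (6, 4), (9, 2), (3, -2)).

Compute the Jacobian determinant of (x, y) with respect to (u, v):

    ∂(x,y)/∂(u,v) = | 3  3 | = (3)(-2) - (3)(2) = -12.
                   | 2  -2 |

Its absolute value is |J| = 12 (the area scaling factor).

Substituting x = 3u + 3v, y = 2u - 2v into the integrand,

    13x + 13y → 65u + 13v,

so the integral becomes

    ∬_R (65u + 13v) · |J| du dv = ∫_0^2 ∫_0^1 (780u + 156v) dv du.

Inner (v): 780u + 78.
Outer (u): 1716.

Therefore ∬_D (13x + 13y) dx dy = 1716.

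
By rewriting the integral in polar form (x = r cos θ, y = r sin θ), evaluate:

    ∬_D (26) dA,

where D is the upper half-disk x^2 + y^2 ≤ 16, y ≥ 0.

The region D is 0 ≤ r ≤ 4, 0 ≤ θ ≤ π in polar coordinates, where x = r cos(θ), y = r sin(θ), and dA = r dr dθ.

Under the substitution, the integrand becomes 26, so

    ∬_D (26) dA = ∫_{0}^{π} ∫_{0}^{4} (26) · r dr dθ.

Inner integral (in r): ∫_{0}^{4} (26) · r dr = 208.

Outer integral (in θ): ∫_{0}^{π} (208) dθ = 208π.

Therefore ∬_D (26) dA = 208π.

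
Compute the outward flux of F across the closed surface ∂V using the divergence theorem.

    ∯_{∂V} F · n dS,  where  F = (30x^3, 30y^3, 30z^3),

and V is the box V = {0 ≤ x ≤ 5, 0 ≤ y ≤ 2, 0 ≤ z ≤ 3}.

By the divergence theorem,

    ∯_{∂V} F · n dS = ∭_V (∇ · F) dV.

Compute the divergence:
    ∇ · F = ∂F_x/∂x + ∂F_y/∂y + ∂F_z/∂z = 90x^2 + 90y^2 + 90z^2.

V is a rectangular box, so dV = dx dy dz with 0 ≤ x ≤ 5, 0 ≤ y ≤ 2, 0 ≤ z ≤ 3.

Integrate (90x^2 + 90y^2 + 90z^2) over V as an iterated integral:

    ∭_V (∇·F) dV = ∫_0^{5} ∫_0^{2} ∫_0^{3} (90x^2 + 90y^2 + 90z^2) dz dy dx.

Inner (z from 0 to 3): 270x^2 + 270y^2 + 810.
Middle (y from 0 to 2): 540x^2 + 2340.
Outer (x from 0 to 5): 34200.

Therefore ∯_{∂V} F · n dS = 34200.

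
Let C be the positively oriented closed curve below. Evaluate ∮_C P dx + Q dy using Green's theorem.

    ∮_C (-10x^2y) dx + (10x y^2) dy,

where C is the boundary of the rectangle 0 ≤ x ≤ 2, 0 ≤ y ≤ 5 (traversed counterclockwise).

Green's theorem converts the closed line integral into a double integral over the enclosed region D:

    ∮_C P dx + Q dy = ∬_D (∂Q/∂x - ∂P/∂y) dA.

Here P = -10x^2y, Q = 10x y^2, so

    ∂Q/∂x = 10y^2,    ∂P/∂y = -10x^2,
    ∂Q/∂x - ∂P/∂y = 10x^2 + 10y^2.

D is the region 0 ≤ x ≤ 2, 0 ≤ y ≤ 5. Evaluating the double integral:

    ∬_D (10x^2 + 10y^2) dA = ∫_0^{2} ∫_0^{5} (10x^2 + 10y^2) dy dx.

Inner (y from 0 to 5): 50x^2 + 1250/3.
Outer (x from 0 to 2): 2900/3.

Therefore ∮_C P dx + Q dy = 2900/3.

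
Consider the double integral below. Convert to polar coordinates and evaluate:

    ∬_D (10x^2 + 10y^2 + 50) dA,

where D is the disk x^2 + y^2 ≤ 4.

The region D is 0 ≤ r ≤ 2, 0 ≤ θ ≤ 2π in polar coordinates, where x = r cos(θ), y = r sin(θ), and dA = r dr dθ.

Under the substitution, the integrand becomes 10r^2 + 50, so

    ∬_D (10x^2 + 10y^2 + 50) dA = ∫_{0}^{2π} ∫_{0}^{2} (10r^2 + 50) · r dr dθ.

Inner integral (in r): ∫_{0}^{2} (10r^2 + 50) · r dr = 140.

Outer integral (in θ): ∫_{0}^{2π} (140) dθ = 280π.

Therefore ∬_D (10x^2 + 10y^2 + 50) dA = 280π.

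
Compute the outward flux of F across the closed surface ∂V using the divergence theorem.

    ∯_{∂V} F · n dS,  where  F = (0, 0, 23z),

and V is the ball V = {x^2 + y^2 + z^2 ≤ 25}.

By the divergence theorem,

    ∯_{∂V} F · n dS = ∭_V (∇ · F) dV.

Compute the divergence:
    ∇ · F = ∂F_x/∂x + ∂F_y/∂y + ∂F_z/∂z = 0 + 0 + 23 = 23.

In spherical coordinates, x = ρ sin(φ) cos(θ), y = ρ sin(φ) sin(θ), z = ρ cos(φ), dV = ρ^2 sin(φ) dρ dφ dθ, with 0 ≤ ρ ≤ 5, 0 ≤ φ ≤ π, 0 ≤ θ ≤ 2π.

The integrand, after substitution and multiplying by the volume element, becomes (23) · ρ^2 sin(φ), so

    ∭_V (∇·F) dV = ∫_0^{2π} ∫_0^{π} ∫_0^{5} (23) · ρ^2 sin(φ) dρ dφ dθ.

Inner (ρ from 0 to 5): 2875sin(φ)/3.
Middle (φ from 0 to π): 5750/3.
Outer (θ from 0 to 2π): 11500π/3.

Therefore ∯_{∂V} F · n dS = 11500π/3.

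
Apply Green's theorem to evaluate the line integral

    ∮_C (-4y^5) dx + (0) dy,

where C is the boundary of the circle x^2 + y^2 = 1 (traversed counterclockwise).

Green's theorem converts the closed line integral into a double integral over the enclosed region D:

    ∮_C P dx + Q dy = ∬_D (∂Q/∂x - ∂P/∂y) dA.

Here P = -4y^5, Q = 0, so

    ∂Q/∂x = 0,    ∂P/∂y = -20y^4,
    ∂Q/∂x - ∂P/∂y = 20y^4.

D is the region x^2 + y^2 ≤ 1. Evaluating the double integral:

In polar coordinates (x = r cos θ, y = r sin θ, dA = r dr dθ) the integrand becomes 20r^4sin(θ)^4, so

    ∬_D (20y^4) dA = ∫_0^{2π} ∫_0^{1} (20r^4sin(θ)^4) · r dr dθ.

Inner (r from 0 to 1): 10sin(θ)^4/3.
Outer (θ from 0 to 2π): 5π/2.

Therefore ∮_C P dx + Q dy = 5π/2.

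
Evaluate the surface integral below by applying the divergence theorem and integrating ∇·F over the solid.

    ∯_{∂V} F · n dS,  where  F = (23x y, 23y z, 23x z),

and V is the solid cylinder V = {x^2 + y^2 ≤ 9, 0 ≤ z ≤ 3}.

By the divergence theorem,

    ∯_{∂V} F · n dS = ∭_V (∇ · F) dV.

Compute the divergence:
    ∇ · F = ∂F_x/∂x + ∂F_y/∂y + ∂F_z/∂z = 23y + 23z + 23x = 23x + 23y + 23z.

In cylindrical coordinates, x = r cos(θ), y = r sin(θ), z = z, dV = r dr dθ dz, with 0 ≤ r ≤ 3, 0 ≤ θ ≤ 2π, 0 ≤ z ≤ 3.

The integrand, after substitution and multiplying by the volume element, becomes (23sqrt(2)r sin(θ + π/4) + 23z) · r, so

    ∭_V (∇·F) dV = ∫_0^{2π} ∫_0^{3} ∫_0^{3} (23sqrt(2)r sin(θ + π/4) + 23z) · r dz dr dθ.

Inner (z from 0 to 3): 69r (2sqrt(2)r sin(θ + π/4) + 3)/2.
Middle (r from 0 to 3): 621sqrt(2)sin(θ + π/4) + 1863/4.
Outer (θ from 0 to 2π): 1863π/2.

Therefore ∯_{∂V} F · n dS = 1863π/2.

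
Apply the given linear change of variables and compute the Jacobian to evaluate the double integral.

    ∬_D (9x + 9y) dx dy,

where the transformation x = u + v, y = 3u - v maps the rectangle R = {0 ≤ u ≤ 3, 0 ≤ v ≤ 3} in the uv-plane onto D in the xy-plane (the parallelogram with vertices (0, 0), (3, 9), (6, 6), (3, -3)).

Compute the Jacobian determinant of (x, y) with respect to (u, v):

    ∂(x,y)/∂(u,v) = | 1  1 | = (1)(-1) - (1)(3) = -4.
                   | 3  -1 |

Its absolute value is |J| = 4 (the area scaling factor).

Substituting x = u + v, y = 3u - v into the integrand,

    9x + 9y → 36u,

so the integral becomes

    ∬_R (36u) · |J| du dv = ∫_0^3 ∫_0^3 (144u) dv du.

Inner (v): 432u.
Outer (u): 1944.

Therefore ∬_D (9x + 9y) dx dy = 1944.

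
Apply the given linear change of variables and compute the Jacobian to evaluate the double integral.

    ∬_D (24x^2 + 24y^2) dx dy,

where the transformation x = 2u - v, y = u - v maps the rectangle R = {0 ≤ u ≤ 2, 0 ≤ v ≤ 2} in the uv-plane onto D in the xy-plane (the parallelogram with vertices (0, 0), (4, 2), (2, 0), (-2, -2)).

Compute the Jacobian determinant of (x, y) with respect to (u, v):

    ∂(x,y)/∂(u,v) = | 2  -1 | = (2)(-1) - (-1)(1) = -1.
                   | 1  -1 |

Its absolute value is |J| = 1 (the area scaling factor).

Substituting x = 2u - v, y = u - v into the integrand,

    24x^2 + 24y^2 → 120u^2 - 144u v + 48v^2,

so the integral becomes

    ∬_R (120u^2 - 144u v + 48v^2) · |J| du dv = ∫_0^2 ∫_0^2 (120u^2 - 144u v + 48v^2) dv du.

Inner (v): 240u^2 - 288u + 128.
Outer (u): 320.

Therefore ∬_D (24x^2 + 24y^2) dx dy = 320.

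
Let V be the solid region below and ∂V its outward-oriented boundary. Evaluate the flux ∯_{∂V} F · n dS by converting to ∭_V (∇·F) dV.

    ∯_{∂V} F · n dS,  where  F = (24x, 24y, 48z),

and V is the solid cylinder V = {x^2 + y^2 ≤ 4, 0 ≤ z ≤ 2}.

By the divergence theorem,

    ∯_{∂V} F · n dS = ∭_V (∇ · F) dV.

Compute the divergence:
    ∇ · F = ∂F_x/∂x + ∂F_y/∂y + ∂F_z/∂z = 24 + 24 + 48 = 96.

In cylindrical coordinates, x = r cos(θ), y = r sin(θ), z = z, dV = r dr dθ dz, with 0 ≤ r ≤ 2, 0 ≤ θ ≤ 2π, 0 ≤ z ≤ 2.

The integrand, after substitution and multiplying by the volume element, becomes (96) · r, so

    ∭_V (∇·F) dV = ∫_0^{2π} ∫_0^{2} ∫_0^{2} (96) · r dz dr dθ.

Inner (z from 0 to 2): 192r.
Middle (r from 0 to 2): 384.
Outer (θ from 0 to 2π): 768π.

Therefore ∯_{∂V} F · n dS = 768π.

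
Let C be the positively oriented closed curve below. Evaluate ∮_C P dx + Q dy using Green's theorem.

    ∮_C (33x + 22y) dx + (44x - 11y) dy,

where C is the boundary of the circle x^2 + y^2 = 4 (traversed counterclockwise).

Green's theorem converts the closed line integral into a double integral over the enclosed region D:

    ∮_C P dx + Q dy = ∬_D (∂Q/∂x - ∂P/∂y) dA.

Here P = 33x + 22y, Q = 44x - 11y, so

    ∂Q/∂x = 44,    ∂P/∂y = 22,
    ∂Q/∂x - ∂P/∂y = 22.

D is the region x^2 + y^2 ≤ 4. Evaluating the double integral:

In polar coordinates (x = r cos θ, y = r sin θ, dA = r dr dθ) the integrand becomes 22, so

    ∬_D (22) dA = ∫_0^{2π} ∫_0^{2} (22) · r dr dθ.

Inner (r from 0 to 2): 44.
Outer (θ from 0 to 2π): 88π.

Therefore ∮_C P dx + Q dy = 88π.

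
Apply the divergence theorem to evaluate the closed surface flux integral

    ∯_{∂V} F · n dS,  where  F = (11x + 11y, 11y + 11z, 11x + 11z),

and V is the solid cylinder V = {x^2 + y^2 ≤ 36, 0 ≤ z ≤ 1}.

By the divergence theorem,

    ∯_{∂V} F · n dS = ∭_V (∇ · F) dV.

Compute the divergence:
    ∇ · F = ∂F_x/∂x + ∂F_y/∂y + ∂F_z/∂z = 11 + 11 + 11 = 33.

In cylindrical coordinates, x = r cos(θ), y = r sin(θ), z = z, dV = r dr dθ dz, with 0 ≤ r ≤ 6, 0 ≤ θ ≤ 2π, 0 ≤ z ≤ 1.

The integrand, after substitution and multiplying by the volume element, becomes (33) · r, so

    ∭_V (∇·F) dV = ∫_0^{2π} ∫_0^{6} ∫_0^{1} (33) · r dz dr dθ.

Inner (z from 0 to 1): 33r.
Middle (r from 0 to 6): 594.
Outer (θ from 0 to 2π): 1188π.

Therefore ∯_{∂V} F · n dS = 1188π.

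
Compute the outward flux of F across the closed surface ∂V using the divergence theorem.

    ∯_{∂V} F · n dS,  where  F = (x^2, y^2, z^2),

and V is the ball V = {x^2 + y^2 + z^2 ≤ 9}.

By the divergence theorem,

    ∯_{∂V} F · n dS = ∭_V (∇ · F) dV.

Compute the divergence:
    ∇ · F = ∂F_x/∂x + ∂F_y/∂y + ∂F_z/∂z = 2x + 2y + 2z.

In spherical coordinates, x = ρ sin(φ) cos(θ), y = ρ sin(φ) sin(θ), z = ρ cos(φ), dV = ρ^2 sin(φ) dρ dφ dθ, with 0 ≤ ρ ≤ 3, 0 ≤ φ ≤ π, 0 ≤ θ ≤ 2π.

The integrand, after substitution and multiplying by the volume element, becomes (2ρ (sqrt(2)sin(φ)sin(θ + π/4) + cos(φ))) · ρ^2 sin(φ), so

    ∭_V (∇·F) dV = ∫_0^{2π} ∫_0^{π} ∫_0^{3} (2ρ (sqrt(2)sin(φ)sin(θ + π/4) + cos(φ))) · ρ^2 sin(φ) dρ dφ dθ.

Inner (ρ from 0 to 3): 81(sqrt(2)sin(φ)sin(θ + π/4) + cos(φ))sin(φ)/2.
Middle (φ from 0 to π): 81sqrt(2)π sin(θ + π/4)/4.
Outer (θ from 0 to 2π): 0.

Therefore ∯_{∂V} F · n dS = 0.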